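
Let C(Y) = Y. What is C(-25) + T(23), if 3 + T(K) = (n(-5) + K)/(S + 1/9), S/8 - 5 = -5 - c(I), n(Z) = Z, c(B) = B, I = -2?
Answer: -3898/145 ≈ -26.883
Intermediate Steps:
S = 16 (S = 40 + 8*(-5 - 1*(-2)) = 40 + 8*(-5 + 2) = 40 + 8*(-3) = 40 - 24 = 16)
T(K) = -96/29 + 9*K/145 (T(K) = -3 + (-5 + K)/(16 + 1/9) = -3 + (-5 + K)/(16 + ⅑) = -3 + (-5 + K)/(145/9) = -3 + (-5 + K)*(9/145) = -3 + (-9/29 + 9*K/145) = -96/29 + 9*K/145)
C(-25) + T(23) = -25 + (-96/29 + (9/145)*23) = -25 + (-96/29 + 207/145) = -25 - 273/145 = -3898/145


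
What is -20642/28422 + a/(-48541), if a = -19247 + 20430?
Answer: -517803274/689816151 ≈ -0.75064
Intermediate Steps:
a = 1183
-20642/28422 + a/(-48541) = -20642/28422 + 1183/(-48541) = -20642*1/28422 + 1183*(-1/48541) = -10321/14211 - 1183/48541 = -517803274/689816151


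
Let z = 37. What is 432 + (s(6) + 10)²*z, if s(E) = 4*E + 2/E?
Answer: 396421/9 ≈ 44047.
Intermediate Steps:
s(E) = 2/E + 4*E
432 + (s(6) + 10)²*z = 432 + ((2/6 + 4*6) + 10)²*37 = 432 + ((2*(⅙) + 24) + 10)²*37 = 432 + ((⅓ + 24) + 10)²*37 = 432 + (73/3 + 10)²*37 = 432 + (103/3)²*37 = 432 + (10609/9)*37 = 432 + 392533/9 = 396421/9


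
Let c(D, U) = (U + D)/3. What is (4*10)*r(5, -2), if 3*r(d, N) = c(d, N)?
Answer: 40/3 ≈ 13.333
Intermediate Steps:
c(D, U) = D/3 + U/3 (c(D, U) = (D + U)*(1/3) = D/3 + U/3)
r(d, N) = N/9 + d/9 (r(d, N) = (d/3 + N/3)/3 = (N/3 + d/3)/3 = N/9 + d/9)
(4*10)*r(5, -2) = (4*10)*((1/9)*(-2) + (1/9)*5) = 40*(-2/9 + 5/9) = 40*(1/3) = 40/3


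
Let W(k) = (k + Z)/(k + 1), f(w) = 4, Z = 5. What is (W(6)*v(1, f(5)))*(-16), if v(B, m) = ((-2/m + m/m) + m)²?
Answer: -3564/7 ≈ -509.14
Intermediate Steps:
W(k) = (5 + k)/(1 + k) (W(k) = (k + 5)/(k + 1) = (5 + k)/(1 + k))
v(B, m) = (1 + m - 2/m)² (v(B, m) = ((-2/m + 1) + m)² = ((1 - 2/m) + m)² = (1 + m - 2/m)²)
(W(6)*v(1, f(5)))*(-16) = (((5 + 6)/(1 + 6))*((-2 + 4 + 4²)²/4²))*(-16) = ((11/7)*((-2 + 4 + 16)²/16))*(-16) = (((⅐)*11)*((1/16)*18²))*(-16) = (11*((1/16)*324)/7)*(-16) = ((11/7)*(81/4))*(-16) = (891/28)*(-16) = -3564/7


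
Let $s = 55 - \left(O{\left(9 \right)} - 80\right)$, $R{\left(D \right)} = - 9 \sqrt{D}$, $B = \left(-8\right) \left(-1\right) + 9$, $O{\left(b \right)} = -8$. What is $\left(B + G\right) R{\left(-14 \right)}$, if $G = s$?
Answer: $- 1440 i \sqrt{14} \approx - 5388.0 i$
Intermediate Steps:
$B = 17$ ($B = 8 + 9 = 17$)
$s = 143$ ($s = 55 - \left(-8 - 80\right) = 55 - -88 = 55 + 88 = 143$)
$G = 143$
$\left(B + G\right) R{\left(-14 \right)} = \left(17 + 143\right) \left(- 9 \sqrt{-14}\right) = 160 \left(- 9 i \sqrt{14}\right) = - 1440 i \sqrt{14}$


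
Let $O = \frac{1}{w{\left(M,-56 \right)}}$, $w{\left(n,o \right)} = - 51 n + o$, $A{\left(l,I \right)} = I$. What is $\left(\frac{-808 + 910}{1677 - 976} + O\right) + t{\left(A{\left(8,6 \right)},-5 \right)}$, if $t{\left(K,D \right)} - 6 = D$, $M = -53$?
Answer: $\frac{2126242}{1855547} \approx 1.1459$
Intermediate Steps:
$w{\left(n,o \right)} = o - 51 n$
$t{\left(K,D \right)} = 6 + D$
$O = \frac{1}{2647}$ ($O = \frac{1}{-56 - -2703} = \frac{1}{-56 + 2703} = \frac{1}{2647} \approx 0.00037779$)
$\left(\frac{-808 + 910}{1677 - 976} + O\right) + t{\left(A{\left(8,6 \right)},-5 \right)} = \left(\frac{-808 + 910}{1677 - 976} + \frac{1}{2647}\right) + \left(6 - 5\right) = \left(\frac{102}{701} + \frac{1}{2647}\right) + 1 = \frac{270695}{1855547} + 1 = \frac{2126242}{1855547}$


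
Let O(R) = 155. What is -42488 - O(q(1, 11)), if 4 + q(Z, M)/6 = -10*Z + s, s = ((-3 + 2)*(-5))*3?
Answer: -42643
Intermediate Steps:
s = 15 (s = -1*(-5)*3 = 5*3 = 15)
q(Z, M) = 66 - 60*Z (q(Z, M) = -24 + 6*(-10*Z + 15) = -24 + 6*(15 - 10*Z) = -24 + (90 - 60*Z) = 66 - 60*Z)
-42488 - O(q(1, 11)) = -42488 - 1*155 = -42488 - 155 = -42643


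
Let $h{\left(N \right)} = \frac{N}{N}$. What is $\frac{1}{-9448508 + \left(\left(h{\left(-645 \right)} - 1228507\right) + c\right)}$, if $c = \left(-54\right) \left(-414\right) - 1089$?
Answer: $- \frac{1}{10655747} \approx -9.3846 \cdot 10^{-8}$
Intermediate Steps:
$h{\left(N \right)} = 1$
$c = 21267$ ($c = 22356 - 1089 = 21267$)
$\frac{1}{-9448508 + \left(\left(h{\left(-645 \right)} - 1228507\right) + c\right)} = \frac{1}{-9448508 + \left(\left(1 - 1228507\right) + 21267\right)} = \frac{1}{-9448508 + \left(-1228506 + 21267\right)} = \frac{1}{-9448508 - 1207239} = \frac{1}{-10655747} = - \frac{1}{10655747}$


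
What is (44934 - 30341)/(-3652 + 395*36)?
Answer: 14593/10568 ≈ 1.3809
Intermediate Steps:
(44934 - 30341)/(-3652 + 395*36) = 14593/(-3652 + 14220) = 14593/10568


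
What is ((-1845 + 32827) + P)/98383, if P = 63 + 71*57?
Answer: 35092/98383 ≈ 0.35669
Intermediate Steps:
P = 4110 (P = 63 + 4047 = 4110)
((-1845 + 32827) + P)/98383 = ((-1845 + 32827) + 4110)/98383 = (30982 + 4110)*(1/98383) = 35092*(1/98383) = 35092/98383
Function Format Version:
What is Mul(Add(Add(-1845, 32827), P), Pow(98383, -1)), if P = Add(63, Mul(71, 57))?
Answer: Rational(35092, 98383) ≈ 0.35669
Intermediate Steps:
P = 4110 (P = Add(63, 4047) = 4110)
Mul(Add(Add(-1845, 32827), P), Pow(98383, -1)) = Mul(Add(Add(-1845, 32827), 4110), Pow(98383, -1)) = Mul(Add(30982, 4110), Rational(1, 98383)) = Mul(35092, Rational(1, 98383)) = Rational(35092, 98383)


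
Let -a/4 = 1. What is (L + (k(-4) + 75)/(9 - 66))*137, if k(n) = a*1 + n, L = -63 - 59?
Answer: -961877/57 ≈ -16875.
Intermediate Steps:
a = -4 (a = -4*1 = -4)
L = -122
k(n) = -4 + n (k(n) = -4*1 + n = -4 + n)
(L + (k(-4) + 75)/(9 - 66))*137 = (-122 + ((-4 - 4) + 75)/(9 - 66))*137 = (-122 + (-8 + 75)/(-57))*137 = (-122 + 67*(-1/57))*137 = (-122 - 67/57)*137 = -7021/57*137 = -961877/57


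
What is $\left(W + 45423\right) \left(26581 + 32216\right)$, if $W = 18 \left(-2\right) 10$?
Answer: $2649569211$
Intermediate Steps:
$W = -360$ ($W = \left(-36\right) 10 = -360$)
$\left(W + 45423\right) \left(26581 + 32216\right) = \left(-360 + 45423\right) \left(26581 + 32216\right) = 45063 \cdot 58797 = 2649569211$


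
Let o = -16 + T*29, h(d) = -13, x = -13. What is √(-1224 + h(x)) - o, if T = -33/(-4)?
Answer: -893/4 + I*√1237 ≈ -223.25 + 35.171*I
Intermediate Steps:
T = 33/4 (T = -33*(-¼) = 33/4 ≈ 8.2500)
o = 893/4 (o = -16 + (33/4)*29 = -16 + 957/4 = 893/4 ≈ 223.25)
√(-1224 + h(x)) - o = √(-1224 - 13) - 1*893/4 = √(-1237) - 893/4 = I*√1237 - 893/4 = -893/4 + I*√1237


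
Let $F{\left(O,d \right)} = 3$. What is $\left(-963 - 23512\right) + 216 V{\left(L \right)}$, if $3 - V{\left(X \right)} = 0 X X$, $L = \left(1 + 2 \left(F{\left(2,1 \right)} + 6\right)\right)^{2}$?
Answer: $-23827$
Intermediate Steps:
$L = 361$ ($L = \left(1 + 2 \left(3 + 6\right)\right)^{2} = \left(1 + 2 \cdot 9\right)^{2} = \left(1 + 18\right)^{2} = 19^{2} = 361$)
$V{\left(X \right)} = 3$ ($V{\left(X \right)} = 3 - 0 X X = 3 - 0 X = 3 - 0 = 3 + 0 = 3$)
$\left(-963 - 23512\right) + 216 V{\left(L \right)} = \left(-963 - 23512\right) + 216 \cdot 3 = -24475 + 648 = -23827$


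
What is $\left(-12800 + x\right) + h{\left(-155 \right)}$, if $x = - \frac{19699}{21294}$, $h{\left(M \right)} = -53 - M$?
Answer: $- \frac{270410911}{21294} \approx -12699.0$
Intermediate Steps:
$x = - \frac{19699}{21294}$ ($x = \left(-19699\right) \frac{1}{21294} = - \frac{19699}{21294} \approx -0.9251$)
$\left(-12800 + x\right) + h{\left(-155 \right)} = \left(-12800 - \frac{19699}{21294}\right) - -102 = - \frac{272582899}{21294} + \left(-53 + 155\right) = - \frac{272582899}{21294} + 102 = - \frac{270410911}{21294}$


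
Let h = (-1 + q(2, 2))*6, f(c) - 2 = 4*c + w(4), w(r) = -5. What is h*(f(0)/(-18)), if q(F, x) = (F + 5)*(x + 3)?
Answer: 34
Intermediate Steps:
f(c) = -3 + 4*c (f(c) = 2 + (4*c - 5) = 2 + (-5 + 4*c) = -3 + 4*c)
q(F, x) = (3 + x)*(5 + F) (q(F, x) = (5 + F)*(3 + x) = (3 + x)*(5 + F))
h = 204 (h = (-1 + (15 + 3*2 + 5*2 + 2*2))*6 = (-1 + (15 + 6 + 10 + 4))*6 = (-1 + 35)*6 = 34*6 = 204)
h*(f(0)/(-18)) = 204*((-3 + 4*0)/(-18)) = 204*((-3 + 0)*(-1/18)) = 204*(-3*(-1/18)) = 204*(⅙) = 34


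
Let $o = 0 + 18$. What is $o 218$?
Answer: $3924$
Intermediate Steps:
$o = 18$
$o 218 = 18 \cdot 218 = 3924$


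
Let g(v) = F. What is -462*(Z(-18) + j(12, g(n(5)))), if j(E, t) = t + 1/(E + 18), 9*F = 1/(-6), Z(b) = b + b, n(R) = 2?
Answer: 748132/45 ≈ 16625.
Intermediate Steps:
Z(b) = 2*b
F = -1/54 (F = (⅑)/(-6) = (⅑)*(-⅙) = -1/54 ≈ -0.018519)
g(v) = -1/54
j(E, t) = t + 1/(18 + E)
-462*(Z(-18) + j(12, g(n(5)))) = -462*(2*(-18) + (1 + 18*(-1/54) + 12*(-1/54))/(18 + 12)) = -462*(-36 + (1 - ⅓ - 2/9)/30) = -462*(-36 + (1/30)*(4/9)) = -462*(-36 + 2/135) = -462*(-4858/135) = 748132/45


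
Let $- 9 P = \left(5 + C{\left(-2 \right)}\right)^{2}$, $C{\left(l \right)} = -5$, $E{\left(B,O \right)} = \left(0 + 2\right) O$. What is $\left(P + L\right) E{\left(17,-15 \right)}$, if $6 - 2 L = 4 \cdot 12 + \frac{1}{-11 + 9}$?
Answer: $\frac{1245}{2} \approx 622.5$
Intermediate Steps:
$E{\left(B,O \right)} = 2 O$
$P = 0$ ($P = - \frac{\left(5 - 5\right)^{2}}{9} = - \frac{0^{2}}{9} = \left(- \frac{1}{9}\right) 0 = 0$)
$L = - \frac{83}{4}$ ($L = 3 - \frac{4 \cdot 12 + \frac{1}{-11 + 9}}{2} = 3 - \frac{48 + \frac{1}{-2}}{2} = 3 - \frac{48 - \frac{1}{2}}{2} = 3 - \frac{95}{4} = - \frac{83}{4} \approx -20.75$)
$\left(P + L\right) E{\left(17,-15 \right)} = \left(0 - \frac{83}{4}\right) 2 \left(-15\right) = \left(- \frac{83}{4}\right) \left(-30\right) = \frac{1245}{2}$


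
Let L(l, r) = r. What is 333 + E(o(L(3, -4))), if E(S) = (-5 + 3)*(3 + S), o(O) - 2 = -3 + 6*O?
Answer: 377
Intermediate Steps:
o(O) = -1 + 6*O (o(O) = 2 + (-3 + 6*O) = -1 + 6*O)
E(S) = -6 - 2*S (E(S) = -2*(3 + S) = -6 - 2*S)
333 + E(o(L(3, -4))) = 333 + (-6 - 2*(-1 + 6*(-4))) = 333 + (-6 - 2*(-1 - 24)) = 333 + (-6 - 2*(-25)) = 333 + (-6 + 50) = 333 + 44 = 377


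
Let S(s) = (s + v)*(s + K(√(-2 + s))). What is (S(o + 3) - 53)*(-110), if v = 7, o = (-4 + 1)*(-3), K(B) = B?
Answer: -19250 - 2090*√10 ≈ -25859.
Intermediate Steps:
o = 9 (o = -3*(-3) = 9)
S(s) = (7 + s)*(s + √(-2 + s)) (S(s) = (s + 7)*(s + √(-2 + s)) = (7 + s)*(s + √(-2 + s)))
(S(o + 3) - 53)*(-110) = (((9 + 3)² + 7*(9 + 3) + 7*√(-2 + (9 + 3)) + (9 + 3)*√(-2 + (9 + 3))) - 53)*(-110) = ((12² + 7*12 + 7*√(-2 + 12) + 12*√(-2 + 12)) - 53)*(-110) = ((144 + 84 + 7*√10 + 12*√10) - 53)*(-110) = ((228 + 19*√10) - 53)*(-110) = (175 + 19*√10)*(-110) = -19250 - 2090*√10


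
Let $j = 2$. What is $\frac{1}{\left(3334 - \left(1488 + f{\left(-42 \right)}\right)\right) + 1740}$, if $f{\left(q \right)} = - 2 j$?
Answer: $\frac{1}{3590} \approx 0.00027855$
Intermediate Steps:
$f{\left(q \right)} = -4$ ($f{\left(q \right)} = \left(-2\right) 2 = -4$)
$\frac{1}{\left(3334 - \left(1488 + f{\left(-42 \right)}\right)\right) + 1740} = \frac{1}{\left(3334 - 1484\right) + 1740} = \frac{1}{1850 + 1740} = \frac{1}{3590}$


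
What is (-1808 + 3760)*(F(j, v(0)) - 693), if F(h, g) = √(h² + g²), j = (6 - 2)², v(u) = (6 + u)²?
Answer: -1352736 + 7808*√97 ≈ -1.2758e+6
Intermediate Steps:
j = 16 (j = 4² = 16)
F(h, g) = √(g² + h²)
(-1808 + 3760)*(F(j, v(0)) - 693) = (-1808 + 3760)*(√(((6 + 0)²)² + 16²) - 693) = 1952*(√((6²)² + 256) - 693) = 1952*(√(36² + 256) - 693) = 1952*(√(1296 + 256) - 693) = 1952*(√1552 - 693) = 1952*(4*√97 - 693) = 1952*(-693 + 4*√97) = -1352736 + 7808*√97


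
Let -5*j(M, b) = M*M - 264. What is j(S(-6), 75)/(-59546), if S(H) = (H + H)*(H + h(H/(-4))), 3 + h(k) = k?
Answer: 3918/148865 ≈ 0.026319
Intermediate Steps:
h(k) = -3 + k
S(H) = 2*H*(-3 + 3*H/4) (S(H) = (H + H)*(H + (-3 + H/(-4))) = (2*H)*(H + (-3 + H*(-1/4))) = (2*H)*(H + (-3 - H/4)) = (2*H)*(-3 + 3*H/4) = 2*H*(-3 + 3*H/4))
j(M, b) = 264/5 - M**2/5 (j(M, b) = -(M*M - 264)/5 = -(M**2 - 264)/5 = -(-264 + M**2)/5 = 264/5 - M**2/5)
j(S(-6), 75)/(-59546) = (264/5 - 81*(-4 - 6)**2/5)/(-59546) = (264/5 - ((3/2)*(-6)*(-10))**2/5)*(-1/59546) = (264/5 - 1/5*90**2)*(-1/59546) = (264/5 - 1/5*8100)*(-1/59546) = (264/5 - 1620)*(-1/59546) = -7836/5*(-1/59546) = 3918/148865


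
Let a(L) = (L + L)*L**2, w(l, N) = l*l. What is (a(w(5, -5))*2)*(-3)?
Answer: -187500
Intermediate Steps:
w(l, N) = l**2
a(L) = 2*L**3 (a(L) = (2*L)*L**2 = 2*L**3)
(a(w(5, -5))*2)*(-3) = ((2*(5**2)**3)*2)*(-3) = ((2*25**3)*2)*(-3) = ((2*15625)*2)*(-3) = (31250*2)*(-3) = 62500*(-3) = -187500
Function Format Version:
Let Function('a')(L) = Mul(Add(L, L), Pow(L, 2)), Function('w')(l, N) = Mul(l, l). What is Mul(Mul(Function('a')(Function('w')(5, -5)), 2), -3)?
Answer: -187500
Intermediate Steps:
Function('w')(l, N) = Pow(l, 2)
Function('a')(L) = Mul(2, Pow(L, 3)) (Function('a')(L) = Mul(Mul(2, L), Pow(L, 2)) = Mul(2, Pow(L, 3)))
Mul(Mul(Function('a')(Function('w')(5, -5)), 2), -3) = Mul(Mul(Mul(2, Pow(Pow(5, 2), 3)), 2), -3) = Mul(Mul(Mul(2, Pow(25, 3)), 2), -3) = Mul(Mul(Mul(2, 15625), 2), -3) = Mul(Mul(31250, 2), -3) = Mul(62500, -3) = -187500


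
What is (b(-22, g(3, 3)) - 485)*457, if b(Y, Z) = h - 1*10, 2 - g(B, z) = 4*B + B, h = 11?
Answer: -221188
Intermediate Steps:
g(B, z) = 2 - 5*B (g(B, z) = 2 - (4*B + B) = 2 - 5*B)
b(Y, Z) = 1 (b(Y, Z) = 11 - 1*10 = 11 - 10 = 1)
(b(-22, g(3, 3)) - 485)*457 = (1 - 485)*457 = -484*457 = -221188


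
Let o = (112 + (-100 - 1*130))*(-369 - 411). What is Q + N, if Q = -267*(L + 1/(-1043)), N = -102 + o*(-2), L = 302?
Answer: -276202821/1043 ≈ -2.6482e+5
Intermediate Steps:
o = 92040 (o = (112 + (-100 - 130))*(-780) = (112 - 230)*(-780) = -118*(-780) = 92040)
N = -184182 (N = -102 + 92040*(-2) = -102 - 184080 = -184182)
Q = -84100995/1043 (Q = -267*(302 + 1/(-1043)) = -267*(302 - 1/1043) = -267*314985/1043 = -84100995/1043 ≈ -80634.)
Q + N = -84100995/1043 - 184182 = -276202821/1043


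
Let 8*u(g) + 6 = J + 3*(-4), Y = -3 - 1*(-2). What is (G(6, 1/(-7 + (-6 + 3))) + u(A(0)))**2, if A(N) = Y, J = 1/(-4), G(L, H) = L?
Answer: 14161/1024 ≈ 13.829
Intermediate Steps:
Y = -1 (Y = -3 + 2 = -1)
J = -1/4 ≈ -0.25000
A(N) = -1
u(g) = -73/32 (u(g) = -3/4 + (-1/4 + 3*(-4))/8 = -3/4 + (-1/4 - 12)/8 = -3/4 + (1/8)*(-49/4) = -3/4 - 49/32 = -73/32)
(G(6, 1/(-7 + (-6 + 3))) + u(A(0)))**2 = (6 - 73/32)**2 = (119/32)**2 = 14161/1024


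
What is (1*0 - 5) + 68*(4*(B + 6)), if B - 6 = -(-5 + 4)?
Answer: 3531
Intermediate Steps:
B = 7 (B = 6 - (-5 + 4) = 6 - 1*(-1) = 6 + 1 = 7)
(1*0 - 5) + 68*(4*(B + 6)) = (1*0 - 5) + 68*(4*(7 + 6)) = (0 - 5) + 68*(4*13) = -5 + 68*52 = -5 + 3536 = 3531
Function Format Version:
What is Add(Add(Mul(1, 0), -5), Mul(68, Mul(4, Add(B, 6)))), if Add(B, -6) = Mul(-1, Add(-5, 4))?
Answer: 3531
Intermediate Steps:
B = 7 (B = Add(6, Mul(-1, Add(-5, 4))) = Add(6, Mul(-1, -1)) = Add(6, 1) = 7)
Add(Add(Mul(1, 0), -5), Mul(68, Mul(4, Add(B, 6)))) = Add(Add(Mul(1, 0), -5), Mul(68, Mul(4, Add(7, 6)))) = Add(Add(0, -5), Mul(68, Mul(4, 13))) = Add(-5, Mul(68, 52)) = Add(-5, 3536) = 3531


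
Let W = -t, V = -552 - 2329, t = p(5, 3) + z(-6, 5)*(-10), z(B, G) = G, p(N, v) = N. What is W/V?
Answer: -45/2881 ≈ -0.015620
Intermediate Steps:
t = -45 (t = 5 + 5*(-10) = 5 - 50 = -45)
V = -2881
W = 45 (W = -1*(-45) = 45)
W/V = 45/(-2881) = 45*(-1/2881) = -45/2881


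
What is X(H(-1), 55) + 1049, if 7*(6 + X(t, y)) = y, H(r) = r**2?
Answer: 7356/7 ≈ 1050.9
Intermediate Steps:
X(t, y) = -6 + y/7
X(H(-1), 55) + 1049 = (-6 + (1/7)*55) + 1049 = (-6 + 55/7) + 1049 = 13/7 + 1049 = 7356/7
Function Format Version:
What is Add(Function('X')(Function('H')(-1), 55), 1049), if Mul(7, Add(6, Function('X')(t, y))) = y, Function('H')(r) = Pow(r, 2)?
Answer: Rational(7356, 7) ≈ 1050.9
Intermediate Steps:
Function('X')(t, y) = Add(-6, Mul(Rational(1, 7), y))
Add(Function('X')(Function('H')(-1), 55), 1049) = Add(Add(-6, Mul(Rational(1, 7), 55)), 1049) = Add(Add(-6, Rational(55, 7)), 1049) = Add(Rational(13, 7), 1049) = Rational(7356, 7)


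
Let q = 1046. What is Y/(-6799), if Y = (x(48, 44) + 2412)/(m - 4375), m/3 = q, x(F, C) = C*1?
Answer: 2456/8410363 ≈ 0.00029202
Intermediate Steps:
x(F, C) = C
m = 3138 (m = 3*1046 = 3138)
Y = -2456/1237 (Y = (44 + 2412)/(3138 - 4375) = 2456/(-1237) = 2456*(-1/1237) = -2456/1237 ≈ -1.9854)
Y/(-6799) = -2456/1237/(-6799) = -2456/1237*(-1/6799) = 2456/8410363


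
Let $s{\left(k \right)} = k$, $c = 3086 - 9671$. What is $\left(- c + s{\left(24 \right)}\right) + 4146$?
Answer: $10755$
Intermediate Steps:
$c = -6585$ ($c = 3086 - 9671 = -6585$)
$\left(- c + s{\left(24 \right)}\right) + 4146 = \left(\left(-1\right) \left(-6585\right) + 24\right) + 4146 = \left(6585 + 24\right) + 4146 = 6609 + 4146 = 10755$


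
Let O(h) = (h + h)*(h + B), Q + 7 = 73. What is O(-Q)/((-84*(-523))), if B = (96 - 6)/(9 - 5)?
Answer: 957/7322 ≈ 0.13070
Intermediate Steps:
Q = 66 (Q = -7 + 73 = 66)
B = 45/2 (B = 90/4 = 90*(1/4) = 45/2 ≈ 22.500)
O(h) = 2*h*(45/2 + h) (O(h) = (h + h)*(h + 45/2) = (2*h)*(45/2 + h) = 2*h*(45/2 + h))
O(-Q)/((-84*(-523))) = ((-1*66)*(45 + 2*(-1*66)))/((-84*(-523))) = -66*(45 + 2*(-66))/43932 = -66*(45 - 132)*(1/43932) = -66*(-87)*(1/43932) = 5742*(1/43932) = 957/7322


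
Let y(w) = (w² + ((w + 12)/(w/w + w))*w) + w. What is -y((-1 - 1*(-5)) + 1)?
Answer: -265/6 ≈ -44.167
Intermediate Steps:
y(w) = w + w² + w*(12 + w)/(1 + w) (y(w) = (w² + ((12 + w)/(1 + w))*w) + w = (w² + w*(12 + w)/(1 + w)) + w = w + w² + w*(12 + w)/(1 + w))
-y((-1 - 1*(-5)) + 1) = -((-1 - 1*(-5)) + 1)*(13 + ((-1 - 1*(-5)) + 1)² + 3*((-1 - 1*(-5)) + 1))/(1 + ((-1 - 1*(-5)) + 1)) = -((-1 + 5) + 1)*(13 + ((-1 + 5) + 1)² + 3*((-1 + 5) + 1))/(1 + ((-1 + 5) + 1)) = -(4 + 1)*(13 + (4 + 1)² + 3*(4 + 1))/(1 + (4 + 1)) = -5*(13 + 5² + 3*5)/(1 + 5) = -5*(13 + 25 + 15)/6 = -5*53/6 = -1*265/6 = -265/6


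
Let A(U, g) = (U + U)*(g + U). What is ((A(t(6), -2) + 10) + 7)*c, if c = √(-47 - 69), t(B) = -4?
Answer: 130*I*√29 ≈ 700.07*I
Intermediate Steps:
A(U, g) = 2*U*(U + g) (A(U, g) = (2*U)*(U + g) = 2*U*(U + g))
c = 2*I*√29 (c = √(-116) = 2*I*√29 ≈ 10.77*I)
((A(t(6), -2) + 10) + 7)*c = ((2*(-4)*(-4 - 2) + 10) + 7)*(2*I*√29) = ((2*(-4)*(-6) + 10) + 7)*(2*I*√29) = ((48 + 10) + 7)*(2*I*√29) = (58 + 7)*(2*I*√29) = 65*(2*I*√29) = 130*I*√29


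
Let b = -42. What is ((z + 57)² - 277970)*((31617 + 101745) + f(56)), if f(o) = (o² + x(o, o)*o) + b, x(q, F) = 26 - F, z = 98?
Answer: -34225691320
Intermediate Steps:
f(o) = -42 + o² + o*(26 - o) (f(o) = (o² + (26 - o)*o) - 42 = (o² + o*(26 - o)) - 42 = -42 + o² + o*(26 - o))
((z + 57)² - 277970)*((31617 + 101745) + f(56)) = ((98 + 57)² - 277970)*((31617 + 101745) + (-42 + 26*56)) = (155² - 277970)*(133362 + (-42 + 1456)) = (24025 - 277970)*(133362 + 1414) = -253945*134776 = -34225691320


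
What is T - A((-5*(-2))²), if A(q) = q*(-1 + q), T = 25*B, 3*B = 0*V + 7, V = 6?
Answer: -29525/3 ≈ -9841.7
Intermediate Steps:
B = 7/3 (B = (0*6 + 7)/3 = (0 + 7)/3 = (⅓)*7 = 7/3 ≈ 2.3333)
T = 175/3 (T = 25*(7/3) = 175/3 ≈ 58.333)
T - A((-5*(-2))²) = 175/3 - (-5*(-2))²*(-1 + (-5*(-2))²) = 175/3 - 10²*(-1 + 10²) = 175/3 - 100*(-1 + 100) = 175/3 - 100*99 = 175/3 - 1*9900 = 175/3 - 9900 = -29525/3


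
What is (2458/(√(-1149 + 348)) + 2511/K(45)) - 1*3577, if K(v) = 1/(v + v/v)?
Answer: 111929 - 2458*I*√89/267 ≈ 1.1193e+5 - 86.849*I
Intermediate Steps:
K(v) = 1/(1 + v) (K(v) = 1/(v + 1) = 1/(1 + v))
(2458/(√(-1149 + 348)) + 2511/K(45)) - 1*3577 = (2458/(√(-1149 + 348)) + 2511/(1/(1 + 45))) - 1*3577 = (2458/(√(-801)) + 2511/(1/46)) - 3577 = (2458/((3*I*√89)) + 2511/(1/46)) - 3577 = (2458*(-I*√89/267) + 2511*46) - 3577 = (-2458*I*√89/267 + 115506) - 3577 = (115506 - 2458*I*√89/267) - 3577 = 111929 - 2458*I*√89/267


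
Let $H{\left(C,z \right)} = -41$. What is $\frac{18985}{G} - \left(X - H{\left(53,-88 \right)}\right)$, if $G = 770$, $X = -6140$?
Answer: $\frac{943043}{154} \approx 6123.7$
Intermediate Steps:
$\frac{18985}{G} - \left(X - H{\left(53,-88 \right)}\right) = \frac{18985}{770} - -6099 = 18985 \cdot \frac{1}{770} + \left(-41 + 6140\right) = \frac{3797}{154} + 6099 = \frac{943043}{154}$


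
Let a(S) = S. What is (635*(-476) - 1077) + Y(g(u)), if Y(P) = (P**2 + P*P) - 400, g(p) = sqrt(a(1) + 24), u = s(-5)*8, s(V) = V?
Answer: -303687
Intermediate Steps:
u = -40 (u = -5*8 = -40)
g(p) = 5 (g(p) = sqrt(1 + 24) = sqrt(25) = 5)
Y(P) = -400 + 2*P**2 (Y(P) = (P**2 + P**2) - 400 = 2*P**2 - 400 = -400 + 2*P**2)
(635*(-476) - 1077) + Y(g(u)) = (635*(-476) - 1077) + (-400 + 2*5**2) = (-302260 - 1077) + (-400 + 2*25) = -303337 + (-400 + 50) = -303337 - 350 = -303687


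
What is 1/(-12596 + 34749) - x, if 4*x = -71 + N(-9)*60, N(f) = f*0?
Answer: 1572867/88612 ≈ 17.750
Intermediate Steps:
N(f) = 0
x = -71/4 (x = (-71 + 0*60)/4 = (-71 + 0)/4 = (1/4)*(-71) = -71/4 ≈ -17.750)
1/(-12596 + 34749) - x = 1/(-12596 + 34749) - 1*(-71/4) = 1/22153 + 71/4 = 1572867/88612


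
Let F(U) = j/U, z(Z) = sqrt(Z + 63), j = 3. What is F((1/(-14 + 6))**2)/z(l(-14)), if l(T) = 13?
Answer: 96*sqrt(19)/19 ≈ 22.024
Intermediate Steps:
z(Z) = sqrt(63 + Z)
F(U) = 3/U
F((1/(-14 + 6))**2)/z(l(-14)) = (3/((1/(-14 + 6))**2))/(sqrt(63 + 13)) = (3/((1/(-8))**2))/(sqrt(76)) = (3/((-1/8)**2))/((2*sqrt(19))) = (3/(1/64))*(sqrt(19)/38) = (3*64)*(sqrt(19)/38) = 192*(sqrt(19)/38) = 96*sqrt(19)/19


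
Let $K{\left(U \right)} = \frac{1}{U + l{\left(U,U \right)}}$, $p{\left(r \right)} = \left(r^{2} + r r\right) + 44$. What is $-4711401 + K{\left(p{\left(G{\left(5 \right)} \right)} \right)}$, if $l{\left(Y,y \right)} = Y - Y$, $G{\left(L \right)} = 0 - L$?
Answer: $- \frac{442871693}{94} \approx -4.7114 \cdot 10^{6}$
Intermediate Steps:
$G{\left(L \right)} = - L$
$p{\left(r \right)} = 44 + 2 r^{2}$ ($p{\left(r \right)} = \left(r^{2} + r^{2}\right) + 44 = 2 r^{2} + 44 = 44 + 2 r^{2}$)
$l{\left(Y,y \right)} = 0$
$K{\left(U \right)} = \frac{1}{U}$ ($K{\left(U \right)} = \frac{1}{U + 0} = \frac{1}{U}$)
$-4711401 + K{\left(p{\left(G{\left(5 \right)} \right)} \right)} = -4711401 + \frac{1}{44 + 2 \left(\left(-1\right) 5\right)^{2}} = -4711401 + \frac{1}{44 + 2 \left(-5\right)^{2}} = -4711401 + \frac{1}{44 + 2 \cdot 25} = -4711401 + \frac{1}{44 + 50} = -4711401 + \frac{1}{94} = - \frac{442871693}{94}$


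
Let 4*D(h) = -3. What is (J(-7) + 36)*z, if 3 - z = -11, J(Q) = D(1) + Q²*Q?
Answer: -8617/2 ≈ -4308.5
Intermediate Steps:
D(h) = -¾ (D(h) = (¼)*(-3) = -¾)
J(Q) = -¾ + Q³ (J(Q) = -¾ + Q²*Q = -¾ + Q³)
z = 14 (z = 3 - 1*(-11) = 3 + 11 = 14)
(J(-7) + 36)*z = ((-¾ + (-7)³) + 36)*14 = ((-¾ - 343) + 36)*14 = (-1375/4 + 36)*14 = -1231/4*14 = -8617/2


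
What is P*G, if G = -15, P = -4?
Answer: 60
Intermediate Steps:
P*G = -4*(-15) = 60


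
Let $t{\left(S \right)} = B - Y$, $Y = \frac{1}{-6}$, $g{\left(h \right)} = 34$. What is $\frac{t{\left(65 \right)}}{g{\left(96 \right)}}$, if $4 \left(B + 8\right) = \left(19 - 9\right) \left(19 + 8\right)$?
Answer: $\frac{179}{102} \approx 1.7549$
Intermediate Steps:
$B = \frac{119}{2}$ ($B = -8 + \frac{\left(19 - 9\right) \left(19 + 8\right)}{4} = -8 + \frac{10 \cdot 27}{4} = -8 + \frac{1}{4} \cdot 270 = -8 + \frac{135}{2} = \frac{119}{2} \approx 59.5$)
$Y = - \frac{1}{6} \approx -0.16667$
$t{\left(S \right)} = \frac{179}{3}$ ($t{\left(S \right)} = \frac{119}{2} - - \frac{1}{6} = \frac{119}{2} + \frac{1}{6} = \frac{179}{3}$)
$\frac{t{\left(65 \right)}}{g{\left(96 \right)}} = \frac{179}{3 \cdot 34} = \frac{179}{3} \cdot \frac{1}{34} = \frac{179}{102}$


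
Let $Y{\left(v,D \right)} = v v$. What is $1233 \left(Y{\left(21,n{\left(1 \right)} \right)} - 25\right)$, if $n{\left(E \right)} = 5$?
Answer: $512928$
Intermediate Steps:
$Y{\left(v,D \right)} = v^{2}$
$1233 \left(Y{\left(21,n{\left(1 \right)} \right)} - 25\right) = 1233 \left(21^{2} - 25\right) = 1233 \left(441 - 25\right) = 1233 \cdot 416 = 512928$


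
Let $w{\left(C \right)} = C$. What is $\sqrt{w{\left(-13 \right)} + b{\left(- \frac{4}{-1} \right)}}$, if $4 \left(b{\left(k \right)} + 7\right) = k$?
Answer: $i \sqrt{19} \approx 4.3589 i$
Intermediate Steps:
$b{\left(k \right)} = -7 + \frac{k}{4}$
$\sqrt{w{\left(-13 \right)} + b{\left(- \frac{4}{-1} \right)}} = \sqrt{-13 - \left(7 - \frac{\left(-4\right) \frac{1}{-1}}{4}\right)} = \sqrt{-13 - \left(7 - \frac{\left(-4\right) \left(-1\right)}{4}\right)} = \sqrt{-13 + \left(-7 + \frac{1}{4} \cdot 4\right)} = \sqrt{-13 + \left(-7 + 1\right)} = \sqrt{-13 - 6} = \sqrt{-19} = i \sqrt{19}$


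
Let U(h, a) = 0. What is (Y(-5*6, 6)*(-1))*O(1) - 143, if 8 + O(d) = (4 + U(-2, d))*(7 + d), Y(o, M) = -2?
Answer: -95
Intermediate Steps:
O(d) = 20 + 4*d (O(d) = -8 + (4 + 0)*(7 + d) = -8 + 4*(7 + d) = -8 + (28 + 4*d) = 20 + 4*d)
(Y(-5*6, 6)*(-1))*O(1) - 143 = (-2*(-1))*(20 + 4*1) - 143 = 2*(20 + 4) - 143 = 2*24 - 143 = 48 - 143 = -95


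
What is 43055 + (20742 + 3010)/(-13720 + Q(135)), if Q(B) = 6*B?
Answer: 277908149/6455 ≈ 43053.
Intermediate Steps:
43055 + (20742 + 3010)/(-13720 + Q(135)) = 43055 + (20742 + 3010)/(-13720 + 6*135) = 43055 + 23752/(-13720 + 810) = 43055 + 23752/(-12910) = 43055 + 23752*(-1/12910) = 43055 - 11876/6455 = 277908149/6455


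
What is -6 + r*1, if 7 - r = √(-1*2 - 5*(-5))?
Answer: 1 - √23 ≈ -3.7958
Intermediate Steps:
r = 7 - √23 (r = 7 - √(-1*2 - 5*(-5)) = 7 - √(-2 + 25) = 7 - √23 ≈ 2.2042)
-6 + r*1 = -6 + (7 - √23)*1 = -6 + (7 - √23) = 1 - √23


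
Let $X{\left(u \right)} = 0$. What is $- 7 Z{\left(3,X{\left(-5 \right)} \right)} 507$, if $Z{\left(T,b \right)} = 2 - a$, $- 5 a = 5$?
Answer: $-10647$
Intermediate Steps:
$a = -1$ ($a = \left(- \frac{1}{5}\right) 5 = -1$)
$Z{\left(T,b \right)} = 3$ ($Z{\left(T,b \right)} = 2 - -1 = 2 + 1 = 3$)
$- 7 Z{\left(3,X{\left(-5 \right)} \right)} 507 = \left(-7\right) 3 \cdot 507 = \left(-21\right) 507 = -10647$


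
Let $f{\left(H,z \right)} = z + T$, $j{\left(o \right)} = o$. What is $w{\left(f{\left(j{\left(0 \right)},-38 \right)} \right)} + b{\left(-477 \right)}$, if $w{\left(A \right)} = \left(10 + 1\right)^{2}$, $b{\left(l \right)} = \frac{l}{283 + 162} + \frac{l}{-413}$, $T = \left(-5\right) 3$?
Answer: $\frac{22253249}{183785} \approx 121.08$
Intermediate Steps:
$T = -15$
$b{\left(l \right)} = - \frac{32 l}{183785}$ ($b{\left(l \right)} = \frac{l}{445} + l \left(- \frac{1}{413}\right) = l \frac{1}{445} - \frac{l}{413} = \frac{l}{445} - \frac{l}{413} = - \frac{32 l}{183785}$)
$f{\left(H,z \right)} = -15 + z$ ($f{\left(H,z \right)} = z - 15 = -15 + z$)
$w{\left(A \right)} = 121$ ($w{\left(A \right)} = 11^{2} = 121$)
$w{\left(f{\left(j{\left(0 \right)},-38 \right)} \right)} + b{\left(-477 \right)} = 121 - - \frac{15264}{183785} = 121 + \frac{15264}{183785} = \frac{22253249}{183785}$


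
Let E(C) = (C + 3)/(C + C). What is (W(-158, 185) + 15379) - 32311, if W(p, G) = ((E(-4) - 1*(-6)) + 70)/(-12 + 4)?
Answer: -1084257/64 ≈ -16942.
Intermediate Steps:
E(C) = (3 + C)/(2*C) (E(C) = (3 + C)/((2*C)) = (3 + C)*(1/(2*C)) = (3 + C)/(2*C))
W(p, G) = -609/64 (W(p, G) = (((1/2)*(3 - 4)/(-4) - 1*(-6)) + 70)/(-12 + 4) = (((1/2)*(-1/4)*(-1) + 6) + 70)/(-8) = ((1/8 + 6) + 70)*(-1/8) = (49/8 + 70)*(-1/8) = (609/8)*(-1/8) = -609/64)
(W(-158, 185) + 15379) - 32311 = (-609/64 + 15379) - 32311 = 983647/64 - 32311 = -1084257/64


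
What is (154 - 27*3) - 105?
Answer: -32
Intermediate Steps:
(154 - 27*3) - 105 = (154 - 81) - 105 = 73 - 105 = -32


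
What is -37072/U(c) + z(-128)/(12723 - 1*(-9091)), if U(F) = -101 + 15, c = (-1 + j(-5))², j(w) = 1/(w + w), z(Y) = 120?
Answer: 202174732/469001 ≈ 431.08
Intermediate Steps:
j(w) = 1/(2*w)
c = 121/100 (c = (-1 + (½)/(-5))² = (-1 + (½)*(-⅕))² = (-1 - ⅒)² = (-11/10)² = 121/100 ≈ 1.2100)
U(F) = -86
-37072/U(c) + z(-128)/(12723 - 1*(-9091)) = -37072/(-86) + 120/(12723 - 1*(-9091)) = -37072*(-1/86) + 120/(12723 + 9091) = 18536/43 + 120/21814 = 18536/43 + 120*(1/21814) = 18536/43 + 60/10907 = 202174732/469001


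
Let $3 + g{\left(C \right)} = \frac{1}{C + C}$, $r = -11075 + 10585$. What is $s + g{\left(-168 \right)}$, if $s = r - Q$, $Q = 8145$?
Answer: $- \frac{2902369}{336} \approx -8638.0$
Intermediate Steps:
$r = -490$
$g{\left(C \right)} = -3 + \frac{1}{2 C}$ ($g{\left(C \right)} = -3 + \frac{1}{C + C} = -3 + \frac{1}{2 C}$)
$s = -8635$ ($s = -490 - 8145 = -8635$)
$s + g{\left(-168 \right)} = -8635 - \left(3 - \frac{1}{2 \left(-168\right)}\right) = -8635 + \left(-3 + \frac{1}{2} \left(- \frac{1}{168}\right)\right) = -8635 - \frac{1009}{336} = - \frac{2902369}{336}$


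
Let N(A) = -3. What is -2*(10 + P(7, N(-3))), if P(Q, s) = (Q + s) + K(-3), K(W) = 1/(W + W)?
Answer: -83/3 ≈ -27.667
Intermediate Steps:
K(W) = 1/(2*W)
P(Q, s) = -1/6 + Q + s (P(Q, s) = (Q + s) + (1/2)/(-3) = (Q + s) + (1/2)*(-1/3) = (Q + s) - 1/6 = -1/6 + Q + s)
-2*(10 + P(7, N(-3))) = -2*(10 + (-1/6 + 7 - 3)) = -2*(10 + 23/6) = -2*83/6 = -83/3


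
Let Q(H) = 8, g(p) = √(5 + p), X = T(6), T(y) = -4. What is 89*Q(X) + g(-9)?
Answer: 712 + 2*I ≈ 712.0 + 2.0*I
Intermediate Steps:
X = -4
89*Q(X) + g(-9) = 89*8 + √(5 - 9) = 712 + √(-4) = 712 + 2*I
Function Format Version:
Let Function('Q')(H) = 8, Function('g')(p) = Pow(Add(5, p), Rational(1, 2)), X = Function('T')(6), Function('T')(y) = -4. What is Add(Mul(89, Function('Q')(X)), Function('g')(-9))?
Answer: Add(712, Mul(2, I)) ≈ Add(712.00, Mul(2.0000, I))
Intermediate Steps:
X = -4
Add(Mul(89, Function('Q')(X)), Function('g')(-9)) = Add(Mul(89, 8), Pow(Add(5, -9), Rational(1, 2))) = Add(712, Pow(-4, Rational(1, 2))) = Add(712, Mul(2, I))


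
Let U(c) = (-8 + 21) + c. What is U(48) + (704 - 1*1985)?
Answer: -1220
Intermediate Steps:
U(c) = 13 + c
U(48) + (704 - 1*1985) = (13 + 48) + (704 - 1*1985) = 61 + (704 - 1985) = 61 - 1281 = -1220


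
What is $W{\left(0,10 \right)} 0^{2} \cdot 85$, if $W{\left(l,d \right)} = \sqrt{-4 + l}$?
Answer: $0$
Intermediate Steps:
$W{\left(0,10 \right)} 0^{2} \cdot 85 = \sqrt{-4 + 0} \cdot 0^{2} \cdot 85 = \sqrt{-4} \cdot 0 \cdot 85 = 2 i 0 \cdot 85 = 0 \cdot 85 = 0$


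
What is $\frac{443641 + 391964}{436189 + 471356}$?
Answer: $\frac{55707}{60503} \approx 0.92073$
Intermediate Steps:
$\frac{443641 + 391964}{436189 + 471356} = \frac{835605}{907545} = 835605 \cdot \frac{1}{907545} = \frac{55707}{60503}$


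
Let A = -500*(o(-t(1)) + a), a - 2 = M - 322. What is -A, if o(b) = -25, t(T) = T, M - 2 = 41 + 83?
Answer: -109500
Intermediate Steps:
M = 126 (M = 2 + (41 + 83) = 2 + 124 = 126)
a = -194 (a = 2 + (126 - 322) = 2 - 196 = -194)
A = 109500 (A = -500*(-25 - 194) = -500*(-219) = 109500)
-A = -1*109500 = -109500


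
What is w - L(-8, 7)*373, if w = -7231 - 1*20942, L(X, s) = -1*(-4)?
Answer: -29665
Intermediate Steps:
L(X, s) = 4
w = -28173 (w = -7231 - 20942 = -28173)
w - L(-8, 7)*373 = -28173 - 4*373 = -28173 - 1*1492 = -28173 - 1492 = -29665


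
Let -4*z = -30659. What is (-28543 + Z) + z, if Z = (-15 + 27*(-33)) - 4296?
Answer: -104321/4 ≈ -26080.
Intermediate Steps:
z = 30659/4 (z = -¼*(-30659) = 30659/4 ≈ 7664.8)
Z = -5202 (Z = (-15 - 891) - 4296 = -906 - 4296 = -5202)
(-28543 + Z) + z = (-28543 - 5202) + 30659/4 = -33745 + 30659/4 = -104321/4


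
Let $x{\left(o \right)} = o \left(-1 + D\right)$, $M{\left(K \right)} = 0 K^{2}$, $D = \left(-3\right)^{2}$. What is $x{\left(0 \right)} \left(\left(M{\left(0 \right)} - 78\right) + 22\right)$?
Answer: $0$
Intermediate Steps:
$D = 9$
$M{\left(K \right)} = 0$
$x{\left(o \right)} = 8 o$ ($x{\left(o \right)} = o \left(-1 + 9\right) = o 8 = 8 o$)
$x{\left(0 \right)} \left(\left(M{\left(0 \right)} - 78\right) + 22\right) = 8 \cdot 0 \left(\left(0 - 78\right) + 22\right) = 0 \left(-78 + 22\right) = 0 \left(-56\right) = 0$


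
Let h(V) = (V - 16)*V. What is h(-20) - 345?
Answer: 375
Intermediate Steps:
h(V) = V*(-16 + V) (h(V) = (-16 + V)*V = V*(-16 + V))
h(-20) - 345 = -20*(-16 - 20) - 345 = -20*(-36) - 345 = 720 - 345 = 375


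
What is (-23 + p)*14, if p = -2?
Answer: -350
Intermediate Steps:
(-23 + p)*14 = (-23 - 2)*14 = -25*14 = -350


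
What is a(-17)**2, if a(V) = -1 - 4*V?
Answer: 4489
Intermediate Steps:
a(-17)**2 = (-1 - 4*(-17))**2 = (-1 + 68)**2 = 67**2 = 4489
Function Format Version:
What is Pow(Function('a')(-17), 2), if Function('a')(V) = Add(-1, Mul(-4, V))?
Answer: 4489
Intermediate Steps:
Pow(Function('a')(-17), 2) = Pow(Add(-1, Mul(-4, -17)), 2) = Pow(Add(-1, 68), 2) = Pow(67, 2) = 4489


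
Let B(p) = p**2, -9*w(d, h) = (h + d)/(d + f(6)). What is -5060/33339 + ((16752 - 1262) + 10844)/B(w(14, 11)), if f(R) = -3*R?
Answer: 1137819034396/20836875 ≈ 54606.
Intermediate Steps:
w(d, h) = -(d + h)/(9*(-18 + d)) (w(d, h) = -(h + d)/(9*(d - 3*6)) = -(d + h)/(9*(d - 18)) = -(d + h)/(9*(-18 + d)))
-5060/33339 + ((16752 - 1262) + 10844)/B(w(14, 11)) = -5060/33339 + ((16752 - 1262) + 10844)/(((-1*14 - 1*11)/(9*(-18 + 14)))**2) = -5060*1/33339 + (15490 + 10844)/(((1/9)*(-14 - 11)/(-4))**2) = -5060/33339 + 26334/(((1/9)*(-1/4)*(-25))**2) = -5060/33339 + 26334/((25/36)**2) = -5060/33339 + 26334/(625/1296) = -5060/33339 + 26334*(1296/625) = -5060/33339 + 34128864/625 = 1137819034396/20836875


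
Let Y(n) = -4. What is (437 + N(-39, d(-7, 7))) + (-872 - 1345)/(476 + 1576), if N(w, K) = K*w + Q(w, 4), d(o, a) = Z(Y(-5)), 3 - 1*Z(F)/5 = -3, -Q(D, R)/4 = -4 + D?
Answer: -384463/684 ≈ -562.08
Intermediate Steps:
Q(D, R) = 16 - 4*D (Q(D, R) = -4*(-4 + D) = 16 - 4*D)
Z(F) = 30 (Z(F) = 15 - 5*(-3) = 15 + 15 = 30)
d(o, a) = 30
N(w, K) = 16 - 4*w + K*w (N(w, K) = K*w + (16 - 4*w) = 16 - 4*w + K*w)
(437 + N(-39, d(-7, 7))) + (-872 - 1345)/(476 + 1576) = (437 + (16 - 4*(-39) + 30*(-39))) + (-872 - 1345)/(476 + 1576) = (437 + (16 + 156 - 1170)) - 2217/2052 = (437 - 998) - 2217*1/2052 = -561 - 739/684 = -384463/684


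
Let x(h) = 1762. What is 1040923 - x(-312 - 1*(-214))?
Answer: 1039161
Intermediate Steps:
1040923 - x(-312 - 1*(-214)) = 1040923 - 1*1762 = 1040923 - 1762 = 1039161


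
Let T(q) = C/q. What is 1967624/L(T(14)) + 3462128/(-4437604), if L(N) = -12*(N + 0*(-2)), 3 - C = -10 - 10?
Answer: -7640153837992/76548669 ≈ -99808.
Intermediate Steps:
C = 23 (C = 3 - (-10 - 10) = 3 - 1*(-20) = 3 + 20 = 23)
T(q) = 23/q
L(N) = -12*N (L(N) = -12*(N + 0) = -12*N)
1967624/L(T(14)) + 3462128/(-4437604) = 1967624/((-276/14)) + 3462128/(-4437604) = 1967624/((-276/14)) + 3462128*(-1/4437604) = 1967624/((-12*23/14)) - 865532/1109401 = 1967624/(-138/7) - 865532/1109401 = 1967624*(-7/138) - 865532/1109401 = -6886684/69 - 865532/1109401 = -7640153837992/76548669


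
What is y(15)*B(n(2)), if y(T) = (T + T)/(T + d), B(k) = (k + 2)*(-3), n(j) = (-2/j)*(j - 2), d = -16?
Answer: 180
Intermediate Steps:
n(j) = -2*(-2 + j)/j (n(j) = (-2/j)*(-2 + j) = -2*(-2 + j)/j)
B(k) = -6 - 3*k (B(k) = (2 + k)*(-3) = -6 - 3*k)
y(T) = 2*T/(-16 + T) (y(T) = (T + T)/(T - 16) = (2*T)/(-16 + T) = 2*T/(-16 + T))
y(15)*B(n(2)) = (2*15/(-16 + 15))*(-6 - 3*(-2 + 4/2)) = (2*15/(-1))*(-6 - 3*(-2 + 4*(½))) = (2*15*(-1))*(-6 - 3*(-2 + 2)) = -30*(-6 - 3*0) = -30*(-6 + 0) = -30*(-6) = 180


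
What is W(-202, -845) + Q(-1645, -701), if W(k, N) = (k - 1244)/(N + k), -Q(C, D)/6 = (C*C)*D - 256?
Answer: 3972158397896/349 ≈ 1.1382e+10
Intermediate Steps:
Q(C, D) = 1536 - 6*D*C² (Q(C, D) = -6*((C*C)*D - 256) = -6*(C²*D - 256) = -6*(D*C² - 256) = -6*(-256 + D*C²) = 1536 - 6*D*C²)
W(k, N) = (-1244 + k)/(N + k)
W(-202, -845) + Q(-1645, -701) = (-1244 - 202)/(-845 - 202) + (1536 - 6*(-701)*(-1645)²) = -1446/(-1047) + (1536 - 6*(-701)*2706025) = -1/1047*(-1446) + (1536 + 11381541150) = 482/349 + 11381542686 = 3972158397896/349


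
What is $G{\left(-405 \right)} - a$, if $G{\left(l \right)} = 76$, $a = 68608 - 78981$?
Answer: $10449$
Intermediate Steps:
$a = -10373$ ($a = 68608 - 78981 = -10373$)
$G{\left(-405 \right)} - a = 76 - -10373 = 76 + 10373 = 10449$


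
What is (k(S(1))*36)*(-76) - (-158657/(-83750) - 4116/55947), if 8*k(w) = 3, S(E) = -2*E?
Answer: -1605305836893/1561853750 ≈ -1027.8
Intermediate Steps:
k(w) = 3/8 (k(w) = (1/8)*3 = 3/8)
(k(S(1))*36)*(-76) - (-158657/(-83750) - 4116/55947) = ((3/8)*36)*(-76) - (-158657/(-83750) - 4116/55947) = (27/2)*(-76) - (-158657*(-1/83750) - 4116*1/55947) = -1026 - (158657/83750 - 1372/18649) = -1026 - 1*2843889393/1561853750 = -1026 - 2843889393/1561853750 = -1605305836893/1561853750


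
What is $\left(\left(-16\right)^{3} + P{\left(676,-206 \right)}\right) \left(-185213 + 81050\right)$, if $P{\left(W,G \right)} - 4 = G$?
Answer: $447692574$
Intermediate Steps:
$P{\left(W,G \right)} = 4 + G$
$\left(\left(-16\right)^{3} + P{\left(676,-206 \right)}\right) \left(-185213 + 81050\right) = \left(\left(-16\right)^{3} + \left(4 - 206\right)\right) \left(-185213 + 81050\right) = \left(-4096 - 202\right) \left(-104163\right) = \left(-4298\right) \left(-104163\right) = 447692574$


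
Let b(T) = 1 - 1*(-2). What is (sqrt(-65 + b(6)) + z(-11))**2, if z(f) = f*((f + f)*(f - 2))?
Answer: (3146 - I*sqrt(62))**2 ≈ 9.8972e+6 - 4.954e+4*I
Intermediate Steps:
b(T) = 3 (b(T) = 1 + 2 = 3)
z(f) = 2*f**2*(-2 + f) (z(f) = f*((2*f)*(-2 + f)) = f*(2*f*(-2 + f)) = 2*f**2*(-2 + f))
(sqrt(-65 + b(6)) + z(-11))**2 = (sqrt(-65 + 3) + 2*(-11)**2*(-2 - 11))**2 = (sqrt(-62) + 2*121*(-13))**2 = (I*sqrt(62) - 3146)**2 = (-3146 + I*sqrt(62))**2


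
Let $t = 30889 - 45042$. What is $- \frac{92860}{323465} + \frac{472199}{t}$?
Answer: $- \frac{30810819423}{915600029} \approx -33.651$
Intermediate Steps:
$t = -14153$ ($t = 30889 - 45042 = -14153$)
$- \frac{92860}{323465} + \frac{472199}{t} = - \frac{92860}{323465} + \frac{472199}{-14153} = \left(-92860\right) \frac{1}{323465} + 472199 \left(- \frac{1}{14153}\right) = - \frac{18572}{64693} - \frac{472199}{14153} = - \frac{30810819423}{915600029}$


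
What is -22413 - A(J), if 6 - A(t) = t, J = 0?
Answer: -22419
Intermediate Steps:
A(t) = 6 - t
-22413 - A(J) = -22413 - (6 - 1*0) = -22413 - (6 + 0) = -22413 - 1*6 = -22413 - 6 = -22419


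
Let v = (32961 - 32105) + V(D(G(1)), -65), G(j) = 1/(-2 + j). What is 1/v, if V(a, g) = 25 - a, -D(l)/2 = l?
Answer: 1/879 ≈ 0.0011377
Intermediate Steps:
D(l) = -2*l
v = 879 (v = (32961 - 32105) + (25 - (-2)/(-2 + 1)) = 856 + (25 - (-2)/(-1)) = 856 + (25 - (-2)*(-1)) = 856 + (25 - 1*2) = 856 + (25 - 2) = 856 + 23 = 879)
1/v = 1/879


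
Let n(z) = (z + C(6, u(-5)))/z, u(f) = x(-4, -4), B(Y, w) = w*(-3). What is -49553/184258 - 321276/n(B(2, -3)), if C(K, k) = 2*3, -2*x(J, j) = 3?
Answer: -177593267389/921290 ≈ -1.9277e+5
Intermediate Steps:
x(J, j) = -3/2 (x(J, j) = -1/2*3 = -3/2)
B(Y, w) = -3*w
u(f) = -3/2
C(K, k) = 6
n(z) = (6 + z)/z (n(z) = (z + 6)/z = (6 + z)/z)
-49553/184258 - 321276/n(B(2, -3)) = -49553/184258 - 321276*9/(6 - 3*(-3)) = -49553*1/184258 - 321276*9/(6 + 9) = -49553/184258 - 321276/((1/9)*15) = -49553/184258 - 321276/5/3 = -49553/184258 - 321276*3/5 = -49553/184258 - 963828/5 = -177593267389/921290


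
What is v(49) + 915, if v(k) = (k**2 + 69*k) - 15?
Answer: 6682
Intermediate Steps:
v(k) = -15 + k**2 + 69*k
v(49) + 915 = (-15 + 49**2 + 69*49) + 915 = (-15 + 2401 + 3381) + 915 = 5767 + 915 = 6682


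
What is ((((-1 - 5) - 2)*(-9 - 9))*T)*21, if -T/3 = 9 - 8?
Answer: -9072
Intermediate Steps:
T = -3 (T = -3*(9 - 8) = -3*1 = -3)
((((-1 - 5) - 2)*(-9 - 9))*T)*21 = ((((-1 - 5) - 2)*(-9 - 9))*(-3))*21 = (((-6 - 2)*(-18))*(-3))*21 = (-8*(-18)*(-3))*21 = (144*(-3))*21 = -432*21 = -9072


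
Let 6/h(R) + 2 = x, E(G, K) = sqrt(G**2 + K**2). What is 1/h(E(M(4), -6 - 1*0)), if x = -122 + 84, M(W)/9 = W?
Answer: -20/3 ≈ -6.6667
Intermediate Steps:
M(W) = 9*W
x = -38
h(R) = -3/20 (h(R) = 6/(-2 - 38) = 6/(-40) = 6*(-1/40) = -3/20)
1/h(E(M(4), -6 - 1*0)) = 1/(-3/20) = -20/3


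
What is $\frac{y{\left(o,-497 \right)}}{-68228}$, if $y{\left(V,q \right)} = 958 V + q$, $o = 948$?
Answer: $- \frac{907687}{68228} \approx -13.304$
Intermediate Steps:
$y{\left(V,q \right)} = q + 958 V$
$\frac{y{\left(o,-497 \right)}}{-68228} = \frac{-497 + 958 \cdot 948}{-68228} = \left(-497 + 908184\right) \left(- \frac{1}{68228}\right) = 907687 \left(- \frac{1}{68228}\right) = - \frac{907687}{68228}$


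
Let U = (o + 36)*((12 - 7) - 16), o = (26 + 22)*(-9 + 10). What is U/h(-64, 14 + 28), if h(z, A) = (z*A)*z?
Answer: -11/2048 ≈ -0.0053711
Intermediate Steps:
h(z, A) = A*z² (h(z, A) = (A*z)*z = A*z²)
o = 48 (o = 48*1 = 48)
U = -924 (U = (48 + 36)*((12 - 7) - 16) = 84*(5 - 16) = 84*(-11) = -924)
U/h(-64, 14 + 28) = -924*1/(4096*(14 + 28)) = -924/(42*4096) = -924/172032 = -924*1/172032 = -11/2048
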